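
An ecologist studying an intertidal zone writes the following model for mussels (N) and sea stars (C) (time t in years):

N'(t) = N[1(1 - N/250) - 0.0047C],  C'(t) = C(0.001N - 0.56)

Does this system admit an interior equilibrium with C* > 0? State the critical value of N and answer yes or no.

The predator equation gives dC/dt > 0 only when N > 0.56/0.001 = 560.
Without the predator, N → K = 250. Since 250 < 560, the predator cannot invade.

Threshold N = 560; K < 560, so no, the predator goes extinct.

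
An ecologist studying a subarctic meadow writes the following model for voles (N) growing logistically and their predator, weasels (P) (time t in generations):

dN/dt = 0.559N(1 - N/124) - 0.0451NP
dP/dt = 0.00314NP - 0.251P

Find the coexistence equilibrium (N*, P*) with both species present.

N* ≈ 79.9, P* ≈ 4.4

From dP/dt = 0 with P > 0: 0.00314N* = 0.251, so N* = 79.9.
Substitute into dN/dt = 0: 0.559(1 - 79.9/124) = 0.0451P*.
The bracket is 0.355, giving P* = 0.199/0.0451 = 4.4.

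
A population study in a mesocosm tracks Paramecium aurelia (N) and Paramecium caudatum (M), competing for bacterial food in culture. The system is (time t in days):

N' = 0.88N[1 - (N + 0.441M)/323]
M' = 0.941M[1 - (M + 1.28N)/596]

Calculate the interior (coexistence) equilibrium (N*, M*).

Setting both brackets to zero gives the nullclines N + 0.441M = 323 and 1.28N + M = 596.
Substituting M = 596 - 1.28N into the first: N(1 - 0.441·1.28) = 323 - 0.441·596.
So N* = 60.2/0.436 = 138, and then M* = 596 - 1.28·138 = 419.

N* ≈ 138, M* ≈ 419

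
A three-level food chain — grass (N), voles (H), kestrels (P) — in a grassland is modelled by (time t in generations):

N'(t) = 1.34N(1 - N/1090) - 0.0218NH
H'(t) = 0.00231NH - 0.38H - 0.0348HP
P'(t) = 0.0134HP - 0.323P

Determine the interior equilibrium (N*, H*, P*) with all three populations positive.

N* ≈ 663, H* ≈ 24.1, P* ≈ 33.1

From dP/dt = 0: 0.0134H* = 0.323, so H* = 24.1.
From dN/dt = 0: 1.34(1 - N*/1090) = 0.0218·24.1, giving N* = 1090·(1 - 0.392) = 663.
From dH/dt = 0: 0.00231·663 - 0.38 = 0.0348P*, so P* = 1.15/0.0348 = 33.1.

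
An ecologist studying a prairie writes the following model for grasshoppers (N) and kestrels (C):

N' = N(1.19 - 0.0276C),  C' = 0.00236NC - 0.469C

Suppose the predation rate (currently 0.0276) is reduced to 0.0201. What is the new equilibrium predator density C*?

C* ≈ 59.2

At the interior fixed point, setting dN/dt = 0 with N > 0 fixes C* = (prey growth rate)/(NC coefficient) — independent of the other coefficients.
With the change, C* = 1.19/0.0201 = 59.2; it rises from 43.1.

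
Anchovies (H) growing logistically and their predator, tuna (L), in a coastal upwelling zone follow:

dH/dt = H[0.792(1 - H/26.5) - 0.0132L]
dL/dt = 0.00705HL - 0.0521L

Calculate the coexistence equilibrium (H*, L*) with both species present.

From dL/dt = 0 with L > 0: 0.00705H* = 0.0521, so H* = 7.39.
Substitute into dH/dt = 0: 0.792(1 - 7.39/26.5) = 0.0132L*.
The bracket is 0.721, giving L* = 0.571/0.0132 = 43.3.

H* ≈ 7.39, L* ≈ 43.3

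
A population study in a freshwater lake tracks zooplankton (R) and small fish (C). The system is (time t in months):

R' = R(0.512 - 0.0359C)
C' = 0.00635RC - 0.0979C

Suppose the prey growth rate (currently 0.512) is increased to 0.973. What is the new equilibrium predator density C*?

C* ≈ 27.1

At the interior fixed point, setting dR/dt = 0 with R > 0 fixes C* = (prey growth rate)/(RC coefficient) — independent of the other coefficients.
With the change, C* = 0.973/0.0359 = 27.1; it rises from 14.3.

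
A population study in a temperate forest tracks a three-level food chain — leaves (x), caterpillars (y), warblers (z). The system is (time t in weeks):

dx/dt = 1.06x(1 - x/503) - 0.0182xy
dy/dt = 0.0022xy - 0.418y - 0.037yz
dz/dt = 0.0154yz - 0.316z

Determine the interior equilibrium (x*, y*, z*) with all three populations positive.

From dz/dt = 0: 0.0154y* = 0.316, so y* = 20.5.
From dx/dt = 0: 1.06(1 - x*/503) = 0.0182·20.5, giving x* = 503·(1 - 0.352) = 326.
From dy/dt = 0: 0.0022·326 - 0.418 = 0.037z*, so z* = 0.299/0.037 = 8.07.

x* ≈ 326, y* ≈ 20.5, z* ≈ 8.07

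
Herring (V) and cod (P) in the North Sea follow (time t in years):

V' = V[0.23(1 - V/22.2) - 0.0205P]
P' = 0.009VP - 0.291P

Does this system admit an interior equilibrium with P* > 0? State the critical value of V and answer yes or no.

Threshold V = 32.3; K < 32.3, so no, the predator goes extinct.

The predator equation gives dP/dt > 0 only when V > 0.291/0.009 = 32.3.
Without the predator, V → K = 22.2. Since 22.2 < 32.3, the predator cannot invade.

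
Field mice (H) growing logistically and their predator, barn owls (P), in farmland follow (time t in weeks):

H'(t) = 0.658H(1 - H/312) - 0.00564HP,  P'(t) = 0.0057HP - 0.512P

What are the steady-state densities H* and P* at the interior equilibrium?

H* ≈ 89.8, P* ≈ 83.1

From dP/dt = 0 with P > 0: 0.0057H* = 0.512, so H* = 89.8.
Substitute into dH/dt = 0: 0.658(1 - 89.8/312) = 0.00564P*.
The bracket is 0.712, giving P* = 0.469/0.00564 = 83.1.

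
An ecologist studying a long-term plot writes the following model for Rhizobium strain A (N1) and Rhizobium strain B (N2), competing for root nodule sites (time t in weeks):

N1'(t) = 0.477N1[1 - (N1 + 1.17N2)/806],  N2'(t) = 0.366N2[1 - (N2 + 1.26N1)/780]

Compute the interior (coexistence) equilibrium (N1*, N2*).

N1* ≈ 225, N2* ≈ 497

Setting both brackets to zero gives the nullclines N1 + 1.17N2 = 806 and 1.26N1 + N2 = 780.
Substituting N2 = 780 - 1.26N1 into the first: N1(1 - 1.17·1.26) = 806 - 1.17·780.
So N1* = -107/-0.474 = 225, and then N2* = 780 - 1.26·225 = 497.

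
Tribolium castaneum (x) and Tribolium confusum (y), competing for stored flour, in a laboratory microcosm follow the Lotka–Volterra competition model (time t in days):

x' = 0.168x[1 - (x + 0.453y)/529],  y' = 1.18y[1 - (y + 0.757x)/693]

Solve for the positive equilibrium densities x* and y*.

x* ≈ 327, y* ≈ 445

Setting both brackets to zero gives the nullclines x + 0.453y = 529 and 0.757x + y = 693.
Substituting y = 693 - 0.757x into the first: x(1 - 0.453·0.757) = 529 - 0.453·693.
So x* = 215/0.657 = 327, and then y* = 693 - 0.757·327 = 445.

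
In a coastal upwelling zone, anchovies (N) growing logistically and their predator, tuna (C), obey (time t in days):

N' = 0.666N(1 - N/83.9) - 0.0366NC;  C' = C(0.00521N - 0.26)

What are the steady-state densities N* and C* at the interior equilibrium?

N* ≈ 49.9, C* ≈ 7.37

From dC/dt = 0 with C > 0: 0.00521N* = 0.26, so N* = 49.9.
Substitute into dN/dt = 0: 0.666(1 - 49.9/83.9) = 0.0366C*.
The bracket is 0.405, giving C* = 0.27/0.0366 = 7.37.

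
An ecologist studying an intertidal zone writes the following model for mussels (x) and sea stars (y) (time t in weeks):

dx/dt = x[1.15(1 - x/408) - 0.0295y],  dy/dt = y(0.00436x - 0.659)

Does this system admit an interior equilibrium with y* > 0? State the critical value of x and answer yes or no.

Threshold x = 151; K > 151, so yes, the predator persists.

The predator equation gives dy/dt > 0 only when x > 0.659/0.00436 = 151.
Without the predator, x → K = 408. Since 408 > 151, the predator can invade and persist.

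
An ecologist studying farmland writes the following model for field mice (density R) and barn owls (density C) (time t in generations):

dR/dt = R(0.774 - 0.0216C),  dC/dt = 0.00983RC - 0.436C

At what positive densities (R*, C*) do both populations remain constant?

Set dC/dt = 0 with C > 0: 0.00983R - 0.436 = 0, so R* = 0.436/0.00983 = 44.4.
Set dR/dt = 0 with R > 0: 0.774 - 0.0216C = 0, so C* = 0.774/0.0216 = 35.8.

R* ≈ 44.4, C* ≈ 35.8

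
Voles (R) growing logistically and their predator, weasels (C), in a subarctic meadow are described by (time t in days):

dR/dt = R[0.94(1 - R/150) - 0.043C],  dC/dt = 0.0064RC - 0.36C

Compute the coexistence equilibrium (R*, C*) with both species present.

From dC/dt = 0 with C > 0: 0.0064R* = 0.36, so R* = 56.2.
Substitute into dR/dt = 0: 0.94(1 - 56.2/150) = 0.043C*.
The bracket is 0.625, giving C* = 0.587/0.043 = 13.7.

R* ≈ 56.2, C* ≈ 13.7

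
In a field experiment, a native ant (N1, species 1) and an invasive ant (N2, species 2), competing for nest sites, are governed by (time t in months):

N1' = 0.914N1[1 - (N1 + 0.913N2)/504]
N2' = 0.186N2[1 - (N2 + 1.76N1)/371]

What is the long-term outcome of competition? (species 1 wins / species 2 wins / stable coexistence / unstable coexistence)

Compare the nullcline intercepts: K1/α12 = 504/0.913 = 552 > K2 = 371; K2/α21 = 371/1.76 = 211 < K1 = 504.
Since the inequalities point opposite ways, species 1 can invade but species 2 cannot.

species 1 excludes species 2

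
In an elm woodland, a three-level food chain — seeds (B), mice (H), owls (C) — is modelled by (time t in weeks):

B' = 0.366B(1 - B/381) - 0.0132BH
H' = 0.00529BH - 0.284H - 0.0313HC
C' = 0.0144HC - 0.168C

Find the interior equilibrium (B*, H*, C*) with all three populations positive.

B* ≈ 221, H* ≈ 11.7, C* ≈ 28.2

From dC/dt = 0: 0.0144H* = 0.168, so H* = 11.7.
From dB/dt = 0: 0.366(1 - B*/381) = 0.0132·11.7, giving B* = 381·(1 - 0.421) = 221.
From dH/dt = 0: 0.00529·221 - 0.284 = 0.0313C*, so C* = 0.883/0.0313 = 28.2.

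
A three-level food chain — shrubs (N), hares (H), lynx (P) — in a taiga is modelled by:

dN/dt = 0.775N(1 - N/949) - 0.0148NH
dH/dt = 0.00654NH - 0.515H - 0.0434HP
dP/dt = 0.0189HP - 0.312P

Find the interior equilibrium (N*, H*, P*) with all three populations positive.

From dP/dt = 0: 0.0189H* = 0.312, so H* = 16.5.
From dN/dt = 0: 0.775(1 - N*/949) = 0.0148·16.5, giving N* = 949·(1 - 0.315) = 650.
From dH/dt = 0: 0.00654·650 - 0.515 = 0.0434P*, so P* = 3.73/0.0434 = 86.1.

N* ≈ 650, H* ≈ 16.5, P* ≈ 86.1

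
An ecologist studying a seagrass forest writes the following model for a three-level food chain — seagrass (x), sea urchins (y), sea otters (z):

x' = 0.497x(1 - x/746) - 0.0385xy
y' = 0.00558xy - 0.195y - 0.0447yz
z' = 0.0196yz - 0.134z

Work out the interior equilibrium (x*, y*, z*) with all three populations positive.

x* ≈ 351, y* ≈ 6.84, z* ≈ 39.4

From dz/dt = 0: 0.0196y* = 0.134, so y* = 6.84.
From dx/dt = 0: 0.497(1 - x*/746) = 0.0385·6.84, giving x* = 746·(1 - 0.53) = 351.
From dy/dt = 0: 0.00558·351 - 0.195 = 0.0447z*, so z* = 1.76/0.0447 = 39.4.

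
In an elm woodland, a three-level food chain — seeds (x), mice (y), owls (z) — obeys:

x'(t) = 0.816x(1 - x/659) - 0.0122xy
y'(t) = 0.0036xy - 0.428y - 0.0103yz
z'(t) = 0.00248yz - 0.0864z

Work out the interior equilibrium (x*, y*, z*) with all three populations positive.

From dz/dt = 0: 0.00248y* = 0.0864, so y* = 34.8.
From dx/dt = 0: 0.816(1 - x*/659) = 0.0122·34.8, giving x* = 659·(1 - 0.521) = 316.
From dy/dt = 0: 0.0036·316 - 0.428 = 0.0103z*, so z* = 0.709/0.0103 = 68.8.

x* ≈ 316, y* ≈ 34.8, z* ≈ 68.8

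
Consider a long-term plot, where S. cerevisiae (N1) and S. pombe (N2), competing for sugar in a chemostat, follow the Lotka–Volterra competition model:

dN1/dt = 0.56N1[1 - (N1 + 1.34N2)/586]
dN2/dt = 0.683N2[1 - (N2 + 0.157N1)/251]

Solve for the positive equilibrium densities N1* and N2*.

Setting both brackets to zero gives the nullclines N1 + 1.34N2 = 586 and 0.157N1 + N2 = 251.
Substituting N2 = 251 - 0.157N1 into the first: N1(1 - 1.34·0.157) = 586 - 1.34·251.
So N1* = 250/0.79 = 316, and then N2* = 251 - 0.157·316 = 201.

N1* ≈ 316, N2* ≈ 201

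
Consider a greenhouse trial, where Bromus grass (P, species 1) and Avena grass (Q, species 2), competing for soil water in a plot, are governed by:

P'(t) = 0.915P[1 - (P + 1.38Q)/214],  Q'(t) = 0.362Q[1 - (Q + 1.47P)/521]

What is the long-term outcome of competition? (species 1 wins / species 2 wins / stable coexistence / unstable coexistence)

Compare the nullcline intercepts: K1/α12 = 214/1.38 = 155 < K2 = 521; K2/α21 = 521/1.47 = 354 > K1 = 214.
Since the inequalities point opposite ways, species 2 can invade but species 1 cannot.

species 2 excludes species 1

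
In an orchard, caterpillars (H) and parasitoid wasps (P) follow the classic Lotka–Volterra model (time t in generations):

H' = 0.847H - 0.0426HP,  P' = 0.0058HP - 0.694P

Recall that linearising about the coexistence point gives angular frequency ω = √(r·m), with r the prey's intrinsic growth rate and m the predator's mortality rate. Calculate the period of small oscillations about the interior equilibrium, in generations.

Here r = 0.847 and m = 0.694, so r·m = 0.588.
ω = √0.588 = 0.767 per generation, hence T = 2π/ω ≈ 8.2 generations.

T ≈ 8.2 generations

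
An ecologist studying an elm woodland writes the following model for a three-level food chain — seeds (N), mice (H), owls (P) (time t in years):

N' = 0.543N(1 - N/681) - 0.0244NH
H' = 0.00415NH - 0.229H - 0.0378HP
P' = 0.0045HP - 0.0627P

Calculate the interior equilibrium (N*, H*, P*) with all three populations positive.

From dP/dt = 0: 0.0045H* = 0.0627, so H* = 13.9.
From dN/dt = 0: 0.543(1 - N*/681) = 0.0244·13.9, giving N* = 681·(1 - 0.626) = 255.
From dH/dt = 0: 0.00415·255 - 0.229 = 0.0378P*, so P* = 0.828/0.0378 = 21.9.

N* ≈ 255, H* ≈ 13.9, P* ≈ 21.9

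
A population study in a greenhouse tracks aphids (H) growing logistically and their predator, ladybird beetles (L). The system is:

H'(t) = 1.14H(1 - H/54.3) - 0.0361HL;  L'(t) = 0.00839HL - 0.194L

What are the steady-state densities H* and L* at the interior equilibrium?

From dL/dt = 0 with L > 0: 0.00839H* = 0.194, so H* = 23.1.
Substitute into dH/dt = 0: 1.14(1 - 23.1/54.3) = 0.0361L*.
The bracket is 0.574, giving L* = 0.655/0.0361 = 18.1.

H* ≈ 23.1, L* ≈ 18.1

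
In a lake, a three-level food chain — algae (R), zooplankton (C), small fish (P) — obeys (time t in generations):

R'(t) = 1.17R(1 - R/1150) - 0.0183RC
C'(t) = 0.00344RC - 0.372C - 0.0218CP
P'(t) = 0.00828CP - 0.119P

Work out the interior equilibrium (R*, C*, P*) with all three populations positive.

R* ≈ 891, C* ≈ 14.4, P* ≈ 124

From dP/dt = 0: 0.00828C* = 0.119, so C* = 14.4.
From dR/dt = 0: 1.17(1 - R*/1150) = 0.0183·14.4, giving R* = 1150·(1 - 0.225) = 891.
From dC/dt = 0: 0.00344·891 - 0.372 = 0.0218P*, so P* = 2.69/0.0218 = 124.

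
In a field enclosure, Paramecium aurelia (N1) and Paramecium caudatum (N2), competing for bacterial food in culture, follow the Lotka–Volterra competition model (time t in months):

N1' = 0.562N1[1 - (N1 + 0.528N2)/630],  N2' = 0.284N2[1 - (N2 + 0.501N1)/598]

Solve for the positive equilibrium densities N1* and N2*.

N1* ≈ 427, N2* ≈ 384

Setting both brackets to zero gives the nullclines N1 + 0.528N2 = 630 and 0.501N1 + N2 = 598.
Substituting N2 = 598 - 0.501N1 into the first: N1(1 - 0.528·0.501) = 630 - 0.528·598.
So N1* = 314/0.735 = 427, and then N2* = 598 - 0.501·427 = 384.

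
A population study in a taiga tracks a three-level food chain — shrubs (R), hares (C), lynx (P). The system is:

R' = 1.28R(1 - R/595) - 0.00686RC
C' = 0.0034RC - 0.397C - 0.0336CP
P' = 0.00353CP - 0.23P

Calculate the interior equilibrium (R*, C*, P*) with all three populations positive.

R* ≈ 387, C* ≈ 65.2, P* ≈ 27.4

From dP/dt = 0: 0.00353C* = 0.23, so C* = 65.2.
From dR/dt = 0: 1.28(1 - R*/595) = 0.00686·65.2, giving R* = 595·(1 - 0.349) = 387.
From dC/dt = 0: 0.0034·387 - 0.397 = 0.0336P*, so P* = 0.92/0.0336 = 27.4.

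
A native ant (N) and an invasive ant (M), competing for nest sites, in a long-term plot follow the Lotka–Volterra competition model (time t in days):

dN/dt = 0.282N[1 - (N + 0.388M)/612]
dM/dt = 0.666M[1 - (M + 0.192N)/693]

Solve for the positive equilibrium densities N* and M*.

Setting both brackets to zero gives the nullclines N + 0.388M = 612 and 0.192N + M = 693.
Substituting M = 693 - 0.192N into the first: N(1 - 0.388·0.192) = 612 - 0.388·693.
So N* = 343/0.926 = 371, and then M* = 693 - 0.192·371 = 622.

N* ≈ 371, M* ≈ 622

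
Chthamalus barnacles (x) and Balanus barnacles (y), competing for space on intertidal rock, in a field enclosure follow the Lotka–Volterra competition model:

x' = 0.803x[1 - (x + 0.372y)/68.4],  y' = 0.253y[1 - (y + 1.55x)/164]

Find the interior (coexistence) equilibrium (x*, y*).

x* ≈ 17.5, y* ≈ 137

Setting both brackets to zero gives the nullclines x + 0.372y = 68.4 and 1.55x + y = 164.
Substituting y = 164 - 1.55x into the first: x(1 - 0.372·1.55) = 68.4 - 0.372·164.
So x* = 7.39/0.423 = 17.5, and then y* = 164 - 1.55·17.5 = 137.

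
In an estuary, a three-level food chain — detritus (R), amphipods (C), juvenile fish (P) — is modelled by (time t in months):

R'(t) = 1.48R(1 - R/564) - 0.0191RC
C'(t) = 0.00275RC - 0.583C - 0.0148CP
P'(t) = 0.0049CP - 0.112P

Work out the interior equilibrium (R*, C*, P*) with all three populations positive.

R* ≈ 398, C* ≈ 22.9, P* ≈ 34.5

From dP/dt = 0: 0.0049C* = 0.112, so C* = 22.9.
From dR/dt = 0: 1.48(1 - R*/564) = 0.0191·22.9, giving R* = 564·(1 - 0.295) = 398.
From dC/dt = 0: 0.00275·398 - 0.583 = 0.0148P*, so P* = 0.51/0.0148 = 34.5.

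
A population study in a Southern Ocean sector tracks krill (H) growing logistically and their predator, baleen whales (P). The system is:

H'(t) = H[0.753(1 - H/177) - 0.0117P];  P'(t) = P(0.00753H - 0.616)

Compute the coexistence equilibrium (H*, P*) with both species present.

H* ≈ 81.8, P* ≈ 34.6

From dP/dt = 0 with P > 0: 0.00753H* = 0.616, so H* = 81.8.
Substitute into dH/dt = 0: 0.753(1 - 81.8/177) = 0.0117P*.
The bracket is 0.538, giving P* = 0.405/0.0117 = 34.6.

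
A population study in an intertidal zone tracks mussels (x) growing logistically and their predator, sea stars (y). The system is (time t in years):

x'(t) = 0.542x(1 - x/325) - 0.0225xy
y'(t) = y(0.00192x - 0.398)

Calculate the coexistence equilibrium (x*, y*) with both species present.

x* ≈ 207, y* ≈ 8.72

From dy/dt = 0 with y > 0: 0.00192x* = 0.398, so x* = 207.
Substitute into dx/dt = 0: 0.542(1 - 207/325) = 0.0225y*.
The bracket is 0.362, giving y* = 0.196/0.0225 = 8.72.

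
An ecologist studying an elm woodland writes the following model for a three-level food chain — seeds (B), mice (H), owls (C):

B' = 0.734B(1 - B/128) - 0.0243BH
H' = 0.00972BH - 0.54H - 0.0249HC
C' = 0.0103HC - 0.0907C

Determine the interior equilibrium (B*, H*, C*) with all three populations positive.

From dC/dt = 0: 0.0103H* = 0.0907, so H* = 8.81.
From dB/dt = 0: 0.734(1 - B*/128) = 0.0243·8.81, giving B* = 128·(1 - 0.292) = 90.7.
From dH/dt = 0: 0.00972·90.7 - 0.54 = 0.0249C*, so C* = 0.341/0.0249 = 13.7.

B* ≈ 90.7, H* ≈ 8.81, C* ≈ 13.7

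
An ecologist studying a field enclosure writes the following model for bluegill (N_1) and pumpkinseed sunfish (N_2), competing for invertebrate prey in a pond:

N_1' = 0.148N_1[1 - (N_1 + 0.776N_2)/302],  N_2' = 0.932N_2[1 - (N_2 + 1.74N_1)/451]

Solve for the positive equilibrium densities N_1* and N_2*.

N_1* ≈ 137, N_2* ≈ 213

Setting both brackets to zero gives the nullclines N_1 + 0.776N_2 = 302 and 1.74N_1 + N_2 = 451.
Substituting N_2 = 451 - 1.74N_1 into the first: N_1(1 - 0.776·1.74) = 302 - 0.776·451.
So N_1* = -48/-0.35 = 137, and then N_2* = 451 - 1.74·137 = 213.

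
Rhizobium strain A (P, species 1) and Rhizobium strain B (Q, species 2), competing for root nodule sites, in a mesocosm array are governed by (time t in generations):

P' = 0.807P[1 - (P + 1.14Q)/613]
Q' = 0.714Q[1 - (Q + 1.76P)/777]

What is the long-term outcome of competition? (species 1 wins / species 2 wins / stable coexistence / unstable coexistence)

Compare the nullcline intercepts: K1/α12 = 613/1.14 = 538 < K2 = 777; K2/α21 = 777/1.76 = 441 < K1 = 613.
Since both are reversed, neither can invade when rare; the interior point is a saddle.

unstable coexistence (outcome depends on initial conditions)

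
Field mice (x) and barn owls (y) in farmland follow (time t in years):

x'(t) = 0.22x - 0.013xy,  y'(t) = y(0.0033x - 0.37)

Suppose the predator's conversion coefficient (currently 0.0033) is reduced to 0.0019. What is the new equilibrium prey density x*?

At the interior fixed point, setting dy/dt = 0 with y > 0 fixes x* = (predator death rate)/(xy coefficient) — independent of the other coefficients.
With the change, x* = 0.37/0.0019 = 195; it rises from 112.

x* ≈ 195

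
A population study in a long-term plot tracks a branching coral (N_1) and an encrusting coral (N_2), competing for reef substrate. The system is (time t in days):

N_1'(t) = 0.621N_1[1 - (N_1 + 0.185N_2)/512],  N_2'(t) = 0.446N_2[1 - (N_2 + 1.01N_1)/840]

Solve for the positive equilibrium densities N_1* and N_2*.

N_1* ≈ 439, N_2* ≈ 397

Setting both brackets to zero gives the nullclines N_1 + 0.185N_2 = 512 and 1.01N_1 + N_2 = 840.
Substituting N_2 = 840 - 1.01N_1 into the first: N_1(1 - 0.185·1.01) = 512 - 0.185·840.
So N_1* = 357/0.813 = 439, and then N_2* = 840 - 1.01·439 = 397.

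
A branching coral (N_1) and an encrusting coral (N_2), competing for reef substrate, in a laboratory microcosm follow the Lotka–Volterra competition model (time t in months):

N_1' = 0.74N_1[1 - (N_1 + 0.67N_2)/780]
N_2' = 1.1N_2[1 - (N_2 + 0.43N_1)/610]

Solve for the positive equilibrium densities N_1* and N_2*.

N_1* ≈ 522, N_2* ≈ 386

Setting both brackets to zero gives the nullclines N_1 + 0.67N_2 = 780 and 0.43N_1 + N_2 = 610.
Substituting N_2 = 610 - 0.43N_1 into the first: N_1(1 - 0.67·0.43) = 780 - 0.67·610.
So N_1* = 371/0.712 = 522, and then N_2* = 610 - 0.43·522 = 386.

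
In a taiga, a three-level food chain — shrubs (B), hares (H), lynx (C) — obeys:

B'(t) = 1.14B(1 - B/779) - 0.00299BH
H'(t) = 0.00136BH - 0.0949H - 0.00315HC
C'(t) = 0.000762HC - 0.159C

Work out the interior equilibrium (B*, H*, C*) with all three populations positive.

B* ≈ 353, H* ≈ 209, C* ≈ 122

From dC/dt = 0: 0.000762H* = 0.159, so H* = 209.
From dB/dt = 0: 1.14(1 - B*/779) = 0.00299·209, giving B* = 779·(1 - 0.547) = 353.
From dH/dt = 0: 0.00136·353 - 0.0949 = 0.00315C*, so C* = 0.385/0.00315 = 122.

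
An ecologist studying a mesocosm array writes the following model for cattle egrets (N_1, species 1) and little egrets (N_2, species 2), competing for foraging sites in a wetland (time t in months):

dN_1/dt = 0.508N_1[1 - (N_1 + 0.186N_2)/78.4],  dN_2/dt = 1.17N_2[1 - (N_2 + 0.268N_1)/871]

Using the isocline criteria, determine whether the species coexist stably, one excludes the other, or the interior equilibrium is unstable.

Compare the nullcline intercepts: K1/α12 = 78.4/0.186 = 422 < K2 = 871; K2/α21 = 871/0.268 = 3250 > K1 = 78.4.
Since the inequalities point opposite ways, species 2 can invade but species 1 cannot.

species 2 excludes species 1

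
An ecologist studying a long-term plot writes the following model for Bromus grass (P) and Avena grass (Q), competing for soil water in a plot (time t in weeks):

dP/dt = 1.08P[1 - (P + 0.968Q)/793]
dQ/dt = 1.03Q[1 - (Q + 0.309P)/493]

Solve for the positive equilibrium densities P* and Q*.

P* ≈ 451, Q* ≈ 354

Setting both brackets to zero gives the nullclines P + 0.968Q = 793 and 0.309P + Q = 493.
Substituting Q = 493 - 0.309P into the first: P(1 - 0.968·0.309) = 793 - 0.968·493.
So P* = 316/0.701 = 451, and then Q* = 493 - 0.309·451 = 354.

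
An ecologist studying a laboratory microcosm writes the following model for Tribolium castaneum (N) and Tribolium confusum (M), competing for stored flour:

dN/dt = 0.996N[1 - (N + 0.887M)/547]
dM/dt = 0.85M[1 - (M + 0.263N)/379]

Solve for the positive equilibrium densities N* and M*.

Setting both brackets to zero gives the nullclines N + 0.887M = 547 and 0.263N + M = 379.
Substituting M = 379 - 0.263N into the first: N(1 - 0.887·0.263) = 547 - 0.887·379.
So N* = 211/0.767 = 275, and then M* = 379 - 0.263·275 = 307.

N* ≈ 275, M* ≈ 307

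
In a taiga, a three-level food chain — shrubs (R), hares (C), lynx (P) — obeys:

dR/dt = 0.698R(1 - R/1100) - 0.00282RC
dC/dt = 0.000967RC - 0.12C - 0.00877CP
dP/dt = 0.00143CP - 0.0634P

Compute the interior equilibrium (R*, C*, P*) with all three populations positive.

R* ≈ 903, C* ≈ 44.3, P* ≈ 85.9

From dP/dt = 0: 0.00143C* = 0.0634, so C* = 44.3.
From dR/dt = 0: 0.698(1 - R*/1100) = 0.00282·44.3, giving R* = 1100·(1 - 0.179) = 903.
From dC/dt = 0: 0.000967·903 - 0.12 = 0.00877P*, so P* = 0.753/0.00877 = 85.9.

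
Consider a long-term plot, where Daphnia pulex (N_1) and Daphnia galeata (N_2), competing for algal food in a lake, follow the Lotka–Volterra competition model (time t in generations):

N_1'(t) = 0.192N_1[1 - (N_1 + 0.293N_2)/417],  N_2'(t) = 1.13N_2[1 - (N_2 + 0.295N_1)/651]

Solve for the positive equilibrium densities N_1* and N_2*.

Setting both brackets to zero gives the nullclines N_1 + 0.293N_2 = 417 and 0.295N_1 + N_2 = 651.
Substituting N_2 = 651 - 0.295N_1 into the first: N_1(1 - 0.293·0.295) = 417 - 0.293·651.
So N_1* = 226/0.914 = 248, and then N_2* = 651 - 0.295·248 = 578.

N_1* ≈ 248, N_2* ≈ 578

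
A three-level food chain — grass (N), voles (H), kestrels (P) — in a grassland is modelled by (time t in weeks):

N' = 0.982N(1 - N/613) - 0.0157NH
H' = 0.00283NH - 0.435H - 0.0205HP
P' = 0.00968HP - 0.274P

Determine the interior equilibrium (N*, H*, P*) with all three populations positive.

From dP/dt = 0: 0.00968H* = 0.274, so H* = 28.3.
From dN/dt = 0: 0.982(1 - N*/613) = 0.0157·28.3, giving N* = 613·(1 - 0.453) = 336.
From dH/dt = 0: 0.00283·336 - 0.435 = 0.0205P*, so P* = 0.515/0.0205 = 25.1.

N* ≈ 336, H* ≈ 28.3, P* ≈ 25.1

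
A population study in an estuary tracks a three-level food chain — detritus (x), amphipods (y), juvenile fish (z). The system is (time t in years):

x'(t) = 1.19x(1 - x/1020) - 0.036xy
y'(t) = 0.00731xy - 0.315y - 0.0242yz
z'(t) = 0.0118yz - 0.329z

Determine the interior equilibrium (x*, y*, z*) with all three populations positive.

x* ≈ 160, y* ≈ 27.9, z* ≈ 35.2

From dz/dt = 0: 0.0118y* = 0.329, so y* = 27.9.
From dx/dt = 0: 1.19(1 - x*/1020) = 0.036·27.9, giving x* = 1020·(1 - 0.843) = 160.
From dy/dt = 0: 0.00731·160 - 0.315 = 0.0242z*, so z* = 0.852/0.0242 = 35.2.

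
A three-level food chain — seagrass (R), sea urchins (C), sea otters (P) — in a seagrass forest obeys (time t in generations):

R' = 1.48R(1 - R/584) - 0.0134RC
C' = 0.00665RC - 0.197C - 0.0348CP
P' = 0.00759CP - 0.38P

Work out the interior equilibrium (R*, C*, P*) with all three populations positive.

From dP/dt = 0: 0.00759C* = 0.38, so C* = 50.1.
From dR/dt = 0: 1.48(1 - R*/584) = 0.0134·50.1, giving R* = 584·(1 - 0.453) = 319.
From dC/dt = 0: 0.00665·319 - 0.197 = 0.0348P*, so P* = 1.93/0.0348 = 55.3.

R* ≈ 319, C* ≈ 50.1, P* ≈ 55.3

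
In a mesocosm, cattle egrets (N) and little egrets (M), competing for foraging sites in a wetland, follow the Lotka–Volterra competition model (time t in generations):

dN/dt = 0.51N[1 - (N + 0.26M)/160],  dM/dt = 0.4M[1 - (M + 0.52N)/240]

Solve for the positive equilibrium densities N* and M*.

Setting both brackets to zero gives the nullclines N + 0.26M = 160 and 0.52N + M = 240.
Substituting M = 240 - 0.52N into the first: N(1 - 0.26·0.52) = 160 - 0.26·240.
So N* = 97.6/0.865 = 113, and then M* = 240 - 0.52·113 = 181.

N* ≈ 113, M* ≈ 181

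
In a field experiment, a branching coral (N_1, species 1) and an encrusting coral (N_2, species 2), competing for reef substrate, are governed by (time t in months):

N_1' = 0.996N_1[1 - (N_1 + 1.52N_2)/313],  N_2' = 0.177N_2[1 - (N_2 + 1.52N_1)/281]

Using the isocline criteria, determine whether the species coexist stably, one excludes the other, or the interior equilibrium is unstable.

Compare the nullcline intercepts: K1/α12 = 313/1.52 = 206 < K2 = 281; K2/α21 = 281/1.52 = 185 < K1 = 313.
Since both are reversed, neither can invade when rare; the interior point is a saddle.

unstable coexistence (outcome depends on initial conditions)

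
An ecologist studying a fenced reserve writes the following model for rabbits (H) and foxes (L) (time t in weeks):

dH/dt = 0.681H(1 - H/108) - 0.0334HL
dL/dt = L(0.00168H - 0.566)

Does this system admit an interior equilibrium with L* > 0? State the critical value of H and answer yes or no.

The predator equation gives dL/dt > 0 only when H > 0.566/0.00168 = 337.
Without the predator, H → K = 108. Since 108 < 337, the predator cannot invade.

Threshold H = 337; K < 337, so no, the predator goes extinct.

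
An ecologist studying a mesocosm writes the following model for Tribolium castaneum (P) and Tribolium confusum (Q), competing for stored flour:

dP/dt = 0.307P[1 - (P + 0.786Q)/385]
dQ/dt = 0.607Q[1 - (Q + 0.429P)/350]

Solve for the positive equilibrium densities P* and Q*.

Setting both brackets to zero gives the nullclines P + 0.786Q = 385 and 0.429P + Q = 350.
Substituting Q = 350 - 0.429P into the first: P(1 - 0.786·0.429) = 385 - 0.786·350.
So P* = 110/0.663 = 166, and then Q* = 350 - 0.429·166 = 279.

P* ≈ 166, Q* ≈ 279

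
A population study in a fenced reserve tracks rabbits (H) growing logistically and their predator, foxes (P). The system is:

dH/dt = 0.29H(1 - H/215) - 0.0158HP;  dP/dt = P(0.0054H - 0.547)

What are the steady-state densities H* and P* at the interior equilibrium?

H* ≈ 101, P* ≈ 9.71

From dP/dt = 0 with P > 0: 0.0054H* = 0.547, so H* = 101.
Substitute into dH/dt = 0: 0.29(1 - 101/215) = 0.0158P*.
The bracket is 0.529, giving P* = 0.153/0.0158 = 9.71.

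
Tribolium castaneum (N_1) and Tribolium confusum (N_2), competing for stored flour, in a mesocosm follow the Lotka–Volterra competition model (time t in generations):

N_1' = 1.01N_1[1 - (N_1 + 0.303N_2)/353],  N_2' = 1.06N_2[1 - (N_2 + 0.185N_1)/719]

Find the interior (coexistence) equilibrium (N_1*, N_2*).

Setting both brackets to zero gives the nullclines N_1 + 0.303N_2 = 353 and 0.185N_1 + N_2 = 719.
Substituting N_2 = 719 - 0.185N_1 into the first: N_1(1 - 0.303·0.185) = 353 - 0.303·719.
So N_1* = 135/0.944 = 143, and then N_2* = 719 - 0.185·143 = 693.

N_1* ≈ 143, N_2* ≈ 693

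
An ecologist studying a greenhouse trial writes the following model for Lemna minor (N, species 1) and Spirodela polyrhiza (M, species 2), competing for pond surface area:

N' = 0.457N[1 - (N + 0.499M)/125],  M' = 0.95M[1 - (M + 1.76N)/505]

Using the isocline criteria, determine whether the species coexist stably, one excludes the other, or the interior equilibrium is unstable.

species 2 excludes species 1

Compare the nullcline intercepts: K1/α12 = 125/0.499 = 251 < K2 = 505; K2/α21 = 505/1.76 = 287 > K1 = 125.
Since the inequalities point opposite ways, species 2 can invade but species 1 cannot.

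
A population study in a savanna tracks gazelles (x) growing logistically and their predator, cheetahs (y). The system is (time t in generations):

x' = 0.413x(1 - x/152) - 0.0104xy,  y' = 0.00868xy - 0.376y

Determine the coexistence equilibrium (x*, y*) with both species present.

From dy/dt = 0 with y > 0: 0.00868x* = 0.376, so x* = 43.3.
Substitute into dx/dt = 0: 0.413(1 - 43.3/152) = 0.0104y*.
The bracket is 0.715, giving y* = 0.295/0.0104 = 28.4.

x* ≈ 43.3, y* ≈ 28.4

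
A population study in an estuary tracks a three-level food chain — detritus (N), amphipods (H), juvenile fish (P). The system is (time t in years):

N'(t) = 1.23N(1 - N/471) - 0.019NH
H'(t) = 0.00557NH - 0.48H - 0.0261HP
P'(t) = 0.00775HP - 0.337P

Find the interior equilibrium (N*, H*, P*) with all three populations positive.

From dP/dt = 0: 0.00775H* = 0.337, so H* = 43.5.
From dN/dt = 0: 1.23(1 - N*/471) = 0.019·43.5, giving N* = 471·(1 - 0.672) = 155.
From dH/dt = 0: 0.00557·155 - 0.48 = 0.0261P*, so P* = 0.381/0.0261 = 14.6.

N* ≈ 155, H* ≈ 43.5, P* ≈ 14.6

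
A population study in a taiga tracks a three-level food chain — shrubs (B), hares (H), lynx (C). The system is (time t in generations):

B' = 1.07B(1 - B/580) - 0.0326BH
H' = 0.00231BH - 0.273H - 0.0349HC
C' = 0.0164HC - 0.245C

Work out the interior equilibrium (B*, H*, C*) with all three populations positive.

B* ≈ 316, H* ≈ 14.9, C* ≈ 13.1

From dC/dt = 0: 0.0164H* = 0.245, so H* = 14.9.
From dB/dt = 0: 1.07(1 - B*/580) = 0.0326·14.9, giving B* = 580·(1 - 0.455) = 316.
From dH/dt = 0: 0.00231·316 - 0.273 = 0.0349C*, so C* = 0.457/0.0349 = 13.1.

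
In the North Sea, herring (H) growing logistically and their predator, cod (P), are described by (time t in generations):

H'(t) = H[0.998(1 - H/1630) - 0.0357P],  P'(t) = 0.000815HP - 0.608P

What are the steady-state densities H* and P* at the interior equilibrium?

From dP/dt = 0 with P > 0: 0.000815H* = 0.608, so H* = 746.
Substitute into dH/dt = 0: 0.998(1 - 746/1630) = 0.0357P*.
The bracket is 0.542, giving P* = 0.541/0.0357 = 15.2.

H* ≈ 746, P* ≈ 15.2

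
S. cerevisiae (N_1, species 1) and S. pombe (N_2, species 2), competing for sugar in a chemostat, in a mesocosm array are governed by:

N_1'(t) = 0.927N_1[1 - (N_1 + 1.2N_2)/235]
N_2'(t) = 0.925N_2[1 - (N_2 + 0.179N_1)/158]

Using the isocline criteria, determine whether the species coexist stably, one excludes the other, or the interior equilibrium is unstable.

Compare the nullcline intercepts: K1/α12 = 235/1.2 = 196 > K2 = 158; K2/α21 = 158/0.179 = 883 > K1 = 235.
Since both inequalities hold, each species can invade when rare, so the interior equilibrium is stable.

stable coexistence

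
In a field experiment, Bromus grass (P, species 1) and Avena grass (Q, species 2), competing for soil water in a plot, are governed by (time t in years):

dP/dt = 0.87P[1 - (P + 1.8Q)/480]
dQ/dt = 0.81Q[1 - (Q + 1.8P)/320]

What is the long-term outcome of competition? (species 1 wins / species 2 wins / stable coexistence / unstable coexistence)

Compare the nullcline intercepts: K1/α12 = 480/1.8 = 267 < K2 = 320; K2/α21 = 320/1.8 = 178 < K1 = 480.
Since both are reversed, neither can invade when rare; the interior point is a saddle.

unstable coexistence (outcome depends on initial conditions)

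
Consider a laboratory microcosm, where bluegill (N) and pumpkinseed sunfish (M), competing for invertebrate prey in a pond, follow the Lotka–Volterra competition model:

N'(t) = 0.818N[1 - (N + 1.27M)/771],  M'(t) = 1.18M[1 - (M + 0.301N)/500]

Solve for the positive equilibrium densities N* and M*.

N* ≈ 220, M* ≈ 434

Setting both brackets to zero gives the nullclines N + 1.27M = 771 and 0.301N + M = 500.
Substituting M = 500 - 0.301N into the first: N(1 - 1.27·0.301) = 771 - 1.27·500.
So N* = 136/0.618 = 220, and then M* = 500 - 0.301·220 = 434.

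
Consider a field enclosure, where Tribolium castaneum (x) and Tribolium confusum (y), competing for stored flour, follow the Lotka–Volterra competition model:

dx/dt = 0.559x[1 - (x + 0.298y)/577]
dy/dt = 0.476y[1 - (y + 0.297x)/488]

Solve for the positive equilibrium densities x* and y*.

Setting both brackets to zero gives the nullclines x + 0.298y = 577 and 0.297x + y = 488.
Substituting y = 488 - 0.297x into the first: x(1 - 0.298·0.297) = 577 - 0.298·488.
So x* = 432/0.911 = 473, and then y* = 488 - 0.297·473 = 347.

x* ≈ 473, y* ≈ 347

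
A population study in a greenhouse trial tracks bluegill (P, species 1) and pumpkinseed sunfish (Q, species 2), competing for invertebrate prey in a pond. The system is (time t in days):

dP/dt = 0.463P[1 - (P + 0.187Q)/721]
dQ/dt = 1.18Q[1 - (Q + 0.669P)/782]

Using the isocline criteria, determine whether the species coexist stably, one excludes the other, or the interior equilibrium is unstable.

stable coexistence

Compare the nullcline intercepts: K1/α12 = 721/0.187 = 3860 > K2 = 782; K2/α21 = 782/0.669 = 1170 > K1 = 721.
Since both inequalities hold, each species can invade when rare, so the interior equilibrium is stable.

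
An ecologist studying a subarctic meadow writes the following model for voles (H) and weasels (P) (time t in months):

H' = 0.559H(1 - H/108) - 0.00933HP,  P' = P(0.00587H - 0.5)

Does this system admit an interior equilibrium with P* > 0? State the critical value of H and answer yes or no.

The predator equation gives dP/dt > 0 only when H > 0.5/0.00587 = 85.2.
Without the predator, H → K = 108. Since 108 > 85.2, the predator can invade and persist.

Threshold H = 85.2; K > 85.2, so yes, the predator persists.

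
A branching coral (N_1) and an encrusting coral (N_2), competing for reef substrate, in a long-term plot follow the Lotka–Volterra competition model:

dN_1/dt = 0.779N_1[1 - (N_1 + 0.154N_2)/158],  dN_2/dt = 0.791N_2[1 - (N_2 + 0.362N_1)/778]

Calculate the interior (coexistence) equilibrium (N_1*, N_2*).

N_1* ≈ 40.4, N_2* ≈ 763

Setting both brackets to zero gives the nullclines N_1 + 0.154N_2 = 158 and 0.362N_1 + N_2 = 778.
Substituting N_2 = 778 - 0.362N_1 into the first: N_1(1 - 0.154·0.362) = 158 - 0.154·778.
So N_1* = 38.2/0.944 = 40.4, and then N_2* = 778 - 0.362·40.4 = 763.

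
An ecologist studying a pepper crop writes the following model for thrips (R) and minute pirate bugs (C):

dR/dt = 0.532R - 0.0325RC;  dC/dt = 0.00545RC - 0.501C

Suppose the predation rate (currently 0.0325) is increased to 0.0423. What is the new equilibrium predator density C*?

At the interior fixed point, setting dR/dt = 0 with R > 0 fixes C* = (prey growth rate)/(RC coefficient) — independent of the other coefficients.
With the change, C* = 0.532/0.0423 = 12.6; it falls from 16.4.

C* ≈ 12.6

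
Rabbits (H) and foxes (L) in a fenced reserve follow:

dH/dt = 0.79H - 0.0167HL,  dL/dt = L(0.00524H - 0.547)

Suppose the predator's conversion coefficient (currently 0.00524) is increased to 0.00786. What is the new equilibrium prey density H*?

At the interior fixed point, setting dL/dt = 0 with L > 0 fixes H* = (predator death rate)/(HL coefficient) — independent of the other coefficients.
With the change, H* = 0.547/0.00786 = 69.6; it falls from 104.

H* ≈ 69.6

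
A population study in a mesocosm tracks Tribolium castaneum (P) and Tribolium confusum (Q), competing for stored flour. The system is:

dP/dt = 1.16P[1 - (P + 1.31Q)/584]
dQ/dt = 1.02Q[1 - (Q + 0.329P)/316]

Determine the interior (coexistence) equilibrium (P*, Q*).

Setting both brackets to zero gives the nullclines P + 1.31Q = 584 and 0.329P + Q = 316.
Substituting Q = 316 - 0.329P into the first: P(1 - 1.31·0.329) = 584 - 1.31·316.
So P* = 170/0.569 = 299, and then Q* = 316 - 0.329·299 = 218.

P* ≈ 299, Q* ≈ 218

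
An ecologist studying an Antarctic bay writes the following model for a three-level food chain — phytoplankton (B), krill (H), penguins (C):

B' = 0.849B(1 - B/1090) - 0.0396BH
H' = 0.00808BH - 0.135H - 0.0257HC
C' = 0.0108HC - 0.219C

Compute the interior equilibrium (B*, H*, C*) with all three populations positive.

From dC/dt = 0: 0.0108H* = 0.219, so H* = 20.3.
From dB/dt = 0: 0.849(1 - B*/1090) = 0.0396·20.3, giving B* = 1090·(1 - 0.946) = 59.1.
From dH/dt = 0: 0.00808·59.1 - 0.135 = 0.0257C*, so C* = 0.342/0.0257 = 13.3.

B* ≈ 59.1, H* ≈ 20.3, C* ≈ 13.3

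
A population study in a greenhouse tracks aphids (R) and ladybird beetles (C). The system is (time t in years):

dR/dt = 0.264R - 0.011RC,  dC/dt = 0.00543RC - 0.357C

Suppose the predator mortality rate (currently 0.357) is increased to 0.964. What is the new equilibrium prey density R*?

At the interior fixed point, setting dC/dt = 0 with C > 0 fixes R* = (predator death rate)/(RC coefficient) — independent of the other coefficients.
With the change, R* = 0.964/0.00543 = 178; it rises from 65.7.

R* ≈ 178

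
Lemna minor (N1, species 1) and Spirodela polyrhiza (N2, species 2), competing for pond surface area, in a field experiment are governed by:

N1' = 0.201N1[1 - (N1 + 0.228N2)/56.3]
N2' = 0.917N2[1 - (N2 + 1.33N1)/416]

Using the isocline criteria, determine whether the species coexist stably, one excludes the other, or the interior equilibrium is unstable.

Compare the nullcline intercepts: K1/α12 = 56.3/0.228 = 247 < K2 = 416; K2/α21 = 416/1.33 = 313 > K1 = 56.3.
Since the inequalities point opposite ways, species 2 can invade but species 1 cannot.

species 2 excludes species 1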